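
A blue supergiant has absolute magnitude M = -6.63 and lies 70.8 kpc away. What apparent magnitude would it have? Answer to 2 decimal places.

m ≈ 12.62

d = 70.8 kpc = 70800 pc
m = M + 5 log₁₀ d − 5 = -6.63 + 5·4.8500 − 5 = 12.620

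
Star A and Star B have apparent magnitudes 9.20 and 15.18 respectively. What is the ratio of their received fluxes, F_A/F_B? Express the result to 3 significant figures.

F_A/F_B ≈ 247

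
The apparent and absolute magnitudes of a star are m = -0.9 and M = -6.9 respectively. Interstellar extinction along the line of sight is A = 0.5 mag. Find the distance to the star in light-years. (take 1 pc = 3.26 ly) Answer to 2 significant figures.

d ≈ 410 ly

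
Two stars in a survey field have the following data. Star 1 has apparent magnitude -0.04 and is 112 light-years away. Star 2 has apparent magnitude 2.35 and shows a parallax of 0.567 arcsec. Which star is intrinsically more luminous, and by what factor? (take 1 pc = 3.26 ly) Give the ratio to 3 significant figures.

Star 1: d = 112 ly / 3.26 = 34.36 pc
Star 1: M = m − 5 log₁₀ d + 5 = -0.04 − 5·1.5360 + 5 = -2.720
Star 2: d = 1/p = 1/0.567″ = 1.764 pc
Star 2: M = m − 5 log₁₀ d + 5 = 2.35 − 5·0.2464 + 5 = 6.118
ΔM = M_1 − M_2 = -2.720 − (6.118) = -8.838; smaller M is more luminous → Star 1.
L ratio = 10^(0.4 |ΔM|) = 10^3.535 = 3429

Star 1 is more luminous, by a factor of 3430.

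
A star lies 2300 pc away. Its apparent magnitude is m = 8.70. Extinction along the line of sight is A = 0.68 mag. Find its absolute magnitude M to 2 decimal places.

5 log₁₀(d/10 pc) = 5 log₁₀(2300) − 5 = 11.809
M = m − 5 log₁₀(d/10) − A = 8.70 − 11.809 − 0.68 = -3.789

M ≈ -3.79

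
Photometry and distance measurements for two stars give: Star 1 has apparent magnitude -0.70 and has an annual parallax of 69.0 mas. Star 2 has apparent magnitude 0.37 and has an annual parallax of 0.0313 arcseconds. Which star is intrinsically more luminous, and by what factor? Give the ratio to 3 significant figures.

Star 2 is more luminous, by a factor of 1.81.

Star 1: p = 69.0 mas = 0.0690″ → d = 1/p = 14.49 pc
Star 1: M = m − 5 log₁₀ d + 5 = -0.70 − 5·1.1612 + 5 = -1.506
Star 2: d = 1/p = 1/0.0313″ = 31.95 pc
Star 2: M = m − 5 log₁₀ d + 5 = 0.37 − 5·1.5045 + 5 = -2.152
ΔM = M_1 − M_2 = -1.506 − (-2.152) = 0.647; smaller M is more luminous → Star 2.
L ratio = 10^(0.4 |ΔM|) = 10^0.259 = 1.814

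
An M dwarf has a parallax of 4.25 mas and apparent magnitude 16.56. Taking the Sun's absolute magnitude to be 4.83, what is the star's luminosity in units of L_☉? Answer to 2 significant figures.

L/L_☉ ≈ 0.011

d = 1/p = 1000/4.25 mas = 235.3 pc
M = m − 5 log₁₀ d + 5 = 16.56 − 5·2.3716 + 5 = 9.702
M − M_☉ = 9.702 − 4.83 = 4.872
L/L_☉ = 10^(−0.4 × 4.872) = 0.01125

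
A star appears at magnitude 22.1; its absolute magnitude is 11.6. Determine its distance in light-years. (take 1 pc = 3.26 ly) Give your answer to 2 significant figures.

d ≈ 4100 ly

μ = m − M = 10.500
m − M = 5 log₁₀ d − 5
log₁₀ d = (m − M)/5 + 1 = 3.1000
d = 10^3.1000 = 1259 pc
= 4104 ly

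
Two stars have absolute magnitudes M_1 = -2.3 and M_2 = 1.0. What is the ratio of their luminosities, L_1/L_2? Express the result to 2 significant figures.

L_1/L_2 ≈ 21

ΔM = M_1 − M_2 = -3.3
L_1/L_2 = 10^(−0.4 ΔM) = 10^1.320 = 20.89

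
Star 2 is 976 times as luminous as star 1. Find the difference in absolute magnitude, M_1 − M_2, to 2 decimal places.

M_1 − M_2 ≈ 7.47

Pogson: ΔM = −2.5 log₁₀(ratio) = −2.5 log₁₀(976) = −2.5 × 2.9894 = -7.474
Star 2 is brighter so has the smaller magnitude: M_1 − M_2 is positive.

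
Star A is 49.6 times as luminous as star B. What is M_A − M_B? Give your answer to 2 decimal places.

Pogson: ΔM = −2.5 log₁₀(ratio) = −2.5 log₁₀(49.6) = −2.5 × 1.6955 = -4.239
Star A is brighter, so it has the smaller magnitude: the difference is negative.

M_A − M_B ≈ -4.24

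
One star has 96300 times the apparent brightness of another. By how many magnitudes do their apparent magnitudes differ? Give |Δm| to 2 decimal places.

Pogson: Δm = −2.5 log₁₀(ratio) = −2.5 log₁₀(96300) = −2.5 × 4.9836 = -12.459

|Δm| ≈ 12.46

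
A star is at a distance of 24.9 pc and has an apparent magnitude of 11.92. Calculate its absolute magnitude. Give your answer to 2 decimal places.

M ≈ 9.94

5 log₁₀(d/10 pc) = 5 log₁₀(24.90) − 5 = 1.981
M = m − 5 log₁₀(d/10) = 11.92 − 1.981 = 9.939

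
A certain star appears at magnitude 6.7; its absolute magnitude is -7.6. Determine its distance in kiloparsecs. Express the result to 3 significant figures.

d ≈ 7.24 kpc

μ = m − M = 14.300
m − M = 5 log₁₀ d − 5
log₁₀ d = (m − M)/5 + 1 = 3.8600
d = 10^3.8600 = 7244 pc
= 7.244 kpc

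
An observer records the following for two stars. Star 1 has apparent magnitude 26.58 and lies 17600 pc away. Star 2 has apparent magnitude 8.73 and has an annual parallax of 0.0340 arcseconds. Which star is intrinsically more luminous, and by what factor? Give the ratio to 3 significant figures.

Star 1: M = m − 5 log₁₀ d + 5 = 26.58 − 5·4.2455 + 5 = 10.352
Star 2: d = 1/p = 1/0.0340″ = 29.41 pc
Star 2: M = m − 5 log₁₀ d + 5 = 8.73 − 5·1.4685 + 5 = 6.387
ΔM = M_1 − M_2 = 10.352 − (6.387) = 3.965; smaller M is more luminous → Star 2.
L ratio = 10^(0.4 |ΔM|) = 10^1.586 = 38.55

Star 2 is more luminous, by a factor of 38.5.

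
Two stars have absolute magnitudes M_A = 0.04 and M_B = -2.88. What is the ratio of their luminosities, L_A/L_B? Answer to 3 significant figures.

ΔM = M_A − M_B = 2.92
L_A/L_B = 10^(−0.4 ΔM) = 10^-1.168 = 0.06792

L_A/L_B ≈ 0.0679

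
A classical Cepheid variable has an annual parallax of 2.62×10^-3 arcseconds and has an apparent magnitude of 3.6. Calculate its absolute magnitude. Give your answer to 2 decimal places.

M ≈ -4.31

d = 1/p = 1/2.62×10^-3″ = 381.7 pc
5 log₁₀(d/10 pc) = 5 log₁₀(381.7) − 5 = 7.908
M = m − 5 log₁₀(d/10) = 3.6 − 7.908 = -4.308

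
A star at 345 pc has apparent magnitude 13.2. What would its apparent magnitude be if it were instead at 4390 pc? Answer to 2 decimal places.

Flux ∝ 1/d², so Δm = 5 log₁₀(d₂/d₁) = 5 log₁₀(4390/345) = 5.523
m₂ = m₁ + Δm = 13.2 + (5.523) = 18.723

m ≈ 18.72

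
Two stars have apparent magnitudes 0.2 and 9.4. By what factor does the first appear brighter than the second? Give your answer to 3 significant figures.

4790

Δm = 0.2 − (9.4) = -9.2
Flux ratio = 10^(−0.4 Δm) = 10^(−0.4 × -9.2) = 10^3.680 = 4786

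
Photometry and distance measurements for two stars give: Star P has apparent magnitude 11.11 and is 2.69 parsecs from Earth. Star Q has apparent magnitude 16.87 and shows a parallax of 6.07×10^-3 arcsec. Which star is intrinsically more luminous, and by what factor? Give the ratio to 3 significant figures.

Star Q is more luminous, by a factor of 18.6.

Star P: M = m − 5 log₁₀ d + 5 = 11.11 − 5·0.4298 + 5 = 13.961
Star Q: d = 1/p = 1/6.07×10^-3″ = 164.7 pc
Star Q: M = m − 5 log₁₀ d + 5 = 16.87 − 5·2.2168 + 5 = 10.786
ΔM = M_P − M_Q = 13.961 − (10.786) = 3.175; smaller M is more luminous → Star Q.
L ratio = 10^(0.4 |ΔM|) = 10^1.270 = 18.63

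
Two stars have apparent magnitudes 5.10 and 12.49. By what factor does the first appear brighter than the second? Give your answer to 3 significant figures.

904

Magnitude difference = -7.39
Flux ratio = 10^(−0.4 Δm) = 10^(−0.4 × -7.39) = 10^2.956 = 903.6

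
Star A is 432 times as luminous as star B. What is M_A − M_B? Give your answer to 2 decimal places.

Pogson: ΔM = −2.5 log₁₀(ratio) = −2.5 log₁₀(432) = −2.5 × 2.6355 = -6.589
Star A is brighter, so it has the smaller magnitude: the difference is negative.

M_A − M_B ≈ -6.59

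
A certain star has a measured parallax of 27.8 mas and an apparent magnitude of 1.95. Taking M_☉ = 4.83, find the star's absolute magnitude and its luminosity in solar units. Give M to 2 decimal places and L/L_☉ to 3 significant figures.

M ≈ -0.83; L/L_☉ ≈ 184

d = 1/p = 1000/27.8 mas = 35.97 pc
M = m − 5 log₁₀ d + 5 = 1.95 − 5·1.5560 + 5 = -0.830
M − M_☉ = -0.830 − 4.83 = -5.660
L/L_☉ = 10^(−0.4 × -5.660) = 183.6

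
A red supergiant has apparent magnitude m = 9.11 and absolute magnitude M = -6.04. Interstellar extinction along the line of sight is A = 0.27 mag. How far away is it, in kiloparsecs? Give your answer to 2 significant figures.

m − M = 5 log₁₀(d/10 pc) + A  ⇒  9.11 − (-6.04) − 0.27 = 5 log₁₀(d/10)
14.880 = 5 log₁₀(d/10)
log₁₀ d = (m − M − A)/5 + 1 = 3.9760
d = 10^3.9760 = 9462 pc
= 9.462 kpc

d ≈ 9.5 kpc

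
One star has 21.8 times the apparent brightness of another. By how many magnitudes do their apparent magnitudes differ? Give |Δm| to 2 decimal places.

Pogson: Δm = −2.5 log₁₀(ratio) = −2.5 log₁₀(21.8) = −2.5 × 1.3385 = -3.346

|Δm| ≈ 3.35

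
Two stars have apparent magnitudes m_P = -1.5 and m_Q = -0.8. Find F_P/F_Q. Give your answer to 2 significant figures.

F_P/F_Q ≈ 1.9

Magnitude difference = -0.7
Flux ratio = 10^(−0.4 Δm) = 10^(−0.4 × -0.7) = 10^0.280 = 1.905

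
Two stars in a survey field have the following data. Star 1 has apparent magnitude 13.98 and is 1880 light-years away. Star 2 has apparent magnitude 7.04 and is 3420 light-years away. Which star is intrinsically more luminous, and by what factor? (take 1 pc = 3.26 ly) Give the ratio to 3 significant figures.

Star 1: d = 1880 ly / 3.26 = 576.7 pc
Star 1: M = m − 5 log₁₀ d + 5 = 13.98 − 5·2.7609 + 5 = 5.175
Star 2: d = 3420 ly / 3.26 = 1049 pc
Star 2: M = m − 5 log₁₀ d + 5 = 7.04 − 5·3.0208 + 5 = -3.064
ΔM = M_1 − M_2 = 5.175 − (-3.064) = 8.239; smaller M is more luminous → Star 2.
L ratio = 10^(0.4 |ΔM|) = 10^3.296 = 1976

Star 2 is more luminous, by a factor of 1980.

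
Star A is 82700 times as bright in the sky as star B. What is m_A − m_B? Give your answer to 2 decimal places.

m_A − m_B ≈ -12.29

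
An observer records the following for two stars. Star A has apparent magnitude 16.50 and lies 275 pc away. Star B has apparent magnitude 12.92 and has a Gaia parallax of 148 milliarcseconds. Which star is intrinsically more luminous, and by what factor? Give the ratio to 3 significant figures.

Star A is more luminous, by a factor of 61.3.

Star A: M = m − 5 log₁₀ d + 5 = 16.50 − 5·2.4393 + 5 = 9.303
Star B: p = 148 mas = 0.148″ → d = 1/p = 6.757 pc
Star B: M = m − 5 log₁₀ d + 5 = 12.92 − 5·0.8297 + 5 = 13.771
ΔM = M_A − M_B = 9.303 − (13.771) = -4.468; smaller M is more luminous → Star A.
L ratio = 10^(0.4 |ΔM|) = 10^1.787 = 61.26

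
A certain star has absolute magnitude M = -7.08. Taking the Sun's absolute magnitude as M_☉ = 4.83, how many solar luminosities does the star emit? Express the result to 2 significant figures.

L/L_☉ ≈ 58000

M − M_☉ = -7.08 − 4.83 = -11.910
L/L_☉ = 10^(−0.4 (M − M_☉)) = 10^4.764 = 58080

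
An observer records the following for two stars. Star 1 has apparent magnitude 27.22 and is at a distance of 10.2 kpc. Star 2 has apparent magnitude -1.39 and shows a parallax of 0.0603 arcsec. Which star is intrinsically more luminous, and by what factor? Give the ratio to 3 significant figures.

Star 2 is more luminous, by a factor of 735000.

Star 1: d = 10.2 kpc = 10200 pc
Star 1: M = m − 5 log₁₀ d + 5 = 27.22 − 5·4.0086 + 5 = 12.177
Star 2: d = 1/p = 1/0.0603″ = 16.58 pc
Star 2: M = m − 5 log₁₀ d + 5 = -1.39 − 5·1.2197 + 5 = -2.488
ΔM = M_1 − M_2 = 12.177 − (-2.488) = 14.665; smaller M is more luminous → Star 2.
L ratio = 10^(0.4 |ΔM|) = 10^5.866 = 734800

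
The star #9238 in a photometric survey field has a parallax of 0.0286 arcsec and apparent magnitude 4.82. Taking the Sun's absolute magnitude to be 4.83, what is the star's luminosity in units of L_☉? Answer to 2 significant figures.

d = 1/p = 1/0.0286″ = 34.97 pc
M = m − 5 log₁₀ d + 5 = 4.82 − 5·1.5436 + 5 = 2.102
M − M_☉ = 2.102 − 4.83 = -2.728
L/L_☉ = 10^(−0.4 × -2.728) = 12.34

L/L_☉ ≈ 12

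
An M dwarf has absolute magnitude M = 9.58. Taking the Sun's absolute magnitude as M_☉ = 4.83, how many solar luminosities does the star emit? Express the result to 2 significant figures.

L/L_☉ ≈ 0.013

M − M_☉ = 9.58 − 4.83 = 4.750
L/L_☉ = 10^(−0.4 (M − M_☉)) = 10^-1.900 = 0.01259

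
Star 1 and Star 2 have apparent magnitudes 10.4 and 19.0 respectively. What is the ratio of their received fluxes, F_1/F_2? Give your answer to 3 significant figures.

Δm = 10.4 − (19.0) = -8.6
Flux ratio = 10^(−0.4 Δm) = 10^(−0.4 × -8.6) = 10^3.440 = 2754

F_1/F_2 ≈ 2750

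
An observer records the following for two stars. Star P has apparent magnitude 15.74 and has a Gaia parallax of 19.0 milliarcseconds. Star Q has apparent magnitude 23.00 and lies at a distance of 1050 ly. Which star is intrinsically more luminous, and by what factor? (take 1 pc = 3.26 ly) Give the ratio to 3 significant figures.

Star P is more luminous, by a factor of 21.4.

Star P: p = 19.0 mas = 0.0190″ → d = 1/p = 52.63 pc
Star P: M = m − 5 log₁₀ d + 5 = 15.74 − 5·1.7212 + 5 = 12.134
Star Q: d = 1050 ly / 3.26 = 322.1 pc
Star Q: M = m − 5 log₁₀ d + 5 = 23.00 − 5·2.5080 + 5 = 15.460
ΔM = M_P − M_Q = 12.134 − (15.460) = -3.326; smaller M is more luminous → Star P.
L ratio = 10^(0.4 |ΔM|) = 10^1.331 = 21.41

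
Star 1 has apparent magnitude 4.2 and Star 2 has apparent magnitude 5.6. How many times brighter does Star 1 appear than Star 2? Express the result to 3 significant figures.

3.63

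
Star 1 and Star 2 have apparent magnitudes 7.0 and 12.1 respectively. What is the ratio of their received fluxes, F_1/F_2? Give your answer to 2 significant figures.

F_1/F_2 ≈ 110

Δm = 7.0 − (12.1) = -5.1
Flux ratio = 10^(−0.4 Δm) = 10^(−0.4 × -5.1) = 10^2.040 = 109.6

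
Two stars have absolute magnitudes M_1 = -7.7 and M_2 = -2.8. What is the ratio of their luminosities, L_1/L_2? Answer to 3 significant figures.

ΔM = M_1 − M_2 = -4.9
L_1/L_2 = 10^(−0.4 ΔM) = 10^1.960 = 91.20

L_1/L_2 ≈ 91.2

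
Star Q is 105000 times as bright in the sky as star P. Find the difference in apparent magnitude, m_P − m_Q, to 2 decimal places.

m_P − m_Q ≈ 12.55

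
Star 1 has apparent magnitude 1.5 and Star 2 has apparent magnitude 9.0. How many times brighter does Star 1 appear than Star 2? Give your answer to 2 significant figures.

Magnitude difference = -7.5
Flux ratio = 10^(−0.4 Δm) = 10^(−0.4 × -7.5) = 10^3.000 = 1000

1000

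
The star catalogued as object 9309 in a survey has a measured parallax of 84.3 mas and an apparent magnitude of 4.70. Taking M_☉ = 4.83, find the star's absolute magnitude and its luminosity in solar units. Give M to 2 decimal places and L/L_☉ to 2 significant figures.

d = 1/p = 1000/84.3 mas = 11.86 pc
M = m − 5 log₁₀ d + 5 = 4.70 − 5·1.0742 + 5 = 4.329
M − M_☉ = 4.329 − 4.83 = -0.501
L/L_☉ = 10^(−0.4 × -0.501) = 1.586

M ≈ 4.33; L/L_☉ ≈ 1.6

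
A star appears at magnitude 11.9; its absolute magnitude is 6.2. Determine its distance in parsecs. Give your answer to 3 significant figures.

d ≈ 138 pc

μ = m − M = 5.700
m − M = 5 log₁₀ d − 5
log₁₀ d = (m − M)/5 + 1 = 2.1400
d = 10^2.1400 = 138.0 pc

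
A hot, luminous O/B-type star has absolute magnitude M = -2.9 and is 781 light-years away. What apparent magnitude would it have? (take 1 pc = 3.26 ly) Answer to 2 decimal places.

m ≈ 4.00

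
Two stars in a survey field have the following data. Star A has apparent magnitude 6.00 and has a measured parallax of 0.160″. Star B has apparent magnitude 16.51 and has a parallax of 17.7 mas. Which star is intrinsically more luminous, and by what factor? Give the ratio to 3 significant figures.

Star A is more luminous, by a factor of 196.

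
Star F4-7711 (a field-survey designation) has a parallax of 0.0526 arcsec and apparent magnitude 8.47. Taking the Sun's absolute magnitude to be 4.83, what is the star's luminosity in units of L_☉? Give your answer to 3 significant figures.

L/L_☉ ≈ 0.126

d = 1/p = 1/0.0526″ = 19.01 pc
M = m − 5 log₁₀ d + 5 = 8.47 − 5·1.2790 + 5 = 7.075
M − M_☉ = 7.075 − 4.83 = 2.245
L/L_☉ = 10^(−0.4 × 2.245) = 0.1265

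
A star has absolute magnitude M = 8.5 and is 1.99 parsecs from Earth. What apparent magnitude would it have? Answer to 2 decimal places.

m ≈ 4.99

m = M + 5 log₁₀ d − 5 = 8.5 + 5·0.2989 − 5 = 4.994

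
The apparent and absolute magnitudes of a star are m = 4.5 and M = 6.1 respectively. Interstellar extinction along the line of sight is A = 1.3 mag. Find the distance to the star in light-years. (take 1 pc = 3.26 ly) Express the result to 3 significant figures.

m − M = 5 log₁₀(d/10 pc) + A  ⇒  4.5 − (6.1) − 1.3 = 5 log₁₀(d/10)
-2.900 = 5 log₁₀(d/10)
log₁₀ d = (m − M − A)/5 + 1 = 0.4200
d = 10^0.4200 = 2.630 pc
= 8.575 ly

d ≈ 8.57 ly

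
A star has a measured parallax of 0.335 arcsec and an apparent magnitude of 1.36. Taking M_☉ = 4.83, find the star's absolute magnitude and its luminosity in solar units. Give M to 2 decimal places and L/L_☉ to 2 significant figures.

M ≈ 3.99; L/L_☉ ≈ 2.2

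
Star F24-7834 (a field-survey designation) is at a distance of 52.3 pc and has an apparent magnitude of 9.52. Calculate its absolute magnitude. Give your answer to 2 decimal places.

M ≈ 5.93

5 log₁₀(d/10 pc) = 5 log₁₀(52.30) − 5 = 3.593
M = m − 5 log₁₀(d/10) = 9.52 − 3.593 = 5.927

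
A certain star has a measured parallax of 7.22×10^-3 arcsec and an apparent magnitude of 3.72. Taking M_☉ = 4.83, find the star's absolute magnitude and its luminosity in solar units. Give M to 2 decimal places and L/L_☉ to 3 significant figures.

M ≈ -1.99; L/L_☉ ≈ 533

d = 1/p = 1/7.22×10^-3″ = 138.5 pc
M = m − 5 log₁₀ d + 5 = 3.72 − 5·2.1415 + 5 = -1.987
M − M_☉ = -1.987 − 4.83 = -6.817
L/L_☉ = 10^(−0.4 × -6.817) = 533.2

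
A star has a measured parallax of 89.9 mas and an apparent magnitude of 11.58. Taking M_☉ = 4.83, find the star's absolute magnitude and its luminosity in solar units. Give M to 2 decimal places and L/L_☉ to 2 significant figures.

d = 1/p = 1000/89.9 mas = 11.12 pc
M = m − 5 log₁₀ d + 5 = 11.58 − 5·1.0462 + 5 = 11.349
M − M_☉ = 11.349 − 4.83 = 6.519
L/L_☉ = 10^(−0.4 × 6.519) = 2.469×10^-3

M ≈ 11.35; L/L_☉ ≈ 2.5×10^-3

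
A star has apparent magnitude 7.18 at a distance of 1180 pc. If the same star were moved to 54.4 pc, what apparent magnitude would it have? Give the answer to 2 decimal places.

m ≈ 0.50

Flux ∝ 1/d², so Δm = 5 log₁₀(d₂/d₁) = 5 log₁₀(54.4/1180) = -6.681
m₂ = m₁ + Δm = 7.18 + (-6.681) = 0.499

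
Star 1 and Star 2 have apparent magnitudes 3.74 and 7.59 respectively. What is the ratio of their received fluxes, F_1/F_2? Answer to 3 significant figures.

F_1/F_2 ≈ 34.7

Δm = 3.74 − (7.59) = -3.85
Flux ratio = 10^(−0.4 Δm) = 10^(−0.4 × -3.85) = 10^1.540 = 34.67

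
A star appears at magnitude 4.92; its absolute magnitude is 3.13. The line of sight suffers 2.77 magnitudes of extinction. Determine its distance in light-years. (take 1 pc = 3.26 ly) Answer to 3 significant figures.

d ≈ 20.8 ly

m − M = 5 log₁₀(d/10 pc) + A  ⇒  4.92 − (3.13) − 2.77 = 5 log₁₀(d/10)
-0.980 = 5 log₁₀(d/10)
log₁₀ d = (m − M − A)/5 + 1 = 0.8040
d = 10^0.8040 = 6.368 pc
= 20.76 ly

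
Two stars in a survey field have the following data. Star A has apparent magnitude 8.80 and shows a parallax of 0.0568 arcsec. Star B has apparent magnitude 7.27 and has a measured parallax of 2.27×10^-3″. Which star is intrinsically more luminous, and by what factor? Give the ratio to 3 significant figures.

Star A: d = 1/p = 1/0.0568″ = 17.61 pc
Star A: M = m − 5 log₁₀ d + 5 = 8.80 − 5·1.2457 + 5 = 7.572
Star B: d = 1/p = 1/2.27×10^-3″ = 440.5 pc
Star B: M = m − 5 log₁₀ d + 5 = 7.27 − 5·2.6440 + 5 = -0.950
ΔM = M_A − M_B = 7.572 − (-0.950) = 8.522; smaller M is more luminous → Star B.
L ratio = 10^(0.4 |ΔM|) = 10^3.409 = 2562

Star B is more luminous, by a factor of 2560.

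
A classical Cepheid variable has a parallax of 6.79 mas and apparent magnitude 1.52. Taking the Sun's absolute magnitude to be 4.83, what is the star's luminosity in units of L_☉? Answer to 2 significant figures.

L/L_☉ ≈ 4600

d = 1/p = 1000/6.79 mas = 147.3 pc
M = m − 5 log₁₀ d + 5 = 1.52 − 5·2.1681 + 5 = -4.321
M − M_☉ = -4.321 − 4.83 = -9.151
L/L_☉ = 10^(−0.4 × -9.151) = 4574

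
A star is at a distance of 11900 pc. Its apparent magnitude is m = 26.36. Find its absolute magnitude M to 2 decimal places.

5 log₁₀(d/10 pc) = 5 log₁₀(11900) − 5 = 15.378
M = m − 5 log₁₀(d/10) = 26.36 − 15.378 = 10.982

M ≈ 10.98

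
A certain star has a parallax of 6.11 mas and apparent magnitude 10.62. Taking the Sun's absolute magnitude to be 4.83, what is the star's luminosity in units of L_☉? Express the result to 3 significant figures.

d = 1/p = 1000/6.11 mas = 163.7 pc
M = m − 5 log₁₀ d + 5 = 10.62 − 5·2.2140 + 5 = 4.550
M − M_☉ = 4.550 − 4.83 = -0.280
L/L_☉ = 10^(−0.4 × -0.280) = 1.294

L/L_☉ ≈ 1.29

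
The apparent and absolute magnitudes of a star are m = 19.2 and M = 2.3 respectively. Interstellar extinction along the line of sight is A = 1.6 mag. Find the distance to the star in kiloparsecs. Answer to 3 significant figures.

d ≈ 11.5 kpc

m − M = 5 log₁₀(d/10 pc) + A  ⇒  19.2 − (2.3) − 1.6 = 5 log₁₀(d/10)
15.300 = 5 log₁₀(d/10)
log₁₀ d = (m − M − A)/5 + 1 = 4.0600
d = 10^4.0600 = 11480 pc
= 11.48 kpc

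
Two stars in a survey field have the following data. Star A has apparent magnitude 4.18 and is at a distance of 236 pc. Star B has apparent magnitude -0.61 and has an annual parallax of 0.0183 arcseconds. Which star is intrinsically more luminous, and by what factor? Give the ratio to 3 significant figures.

Star A: M = m − 5 log₁₀ d + 5 = 4.18 − 5·2.3729 + 5 = -2.685
Star B: d = 1/p = 1/0.0183″ = 54.64 pc
Star B: M = m − 5 log₁₀ d + 5 = -0.61 − 5·1.7375 + 5 = -4.298
ΔM = M_A − M_B = -2.685 − (-4.298) = 1.613; smaller M is more luminous → Star B.
L ratio = 10^(0.4 |ΔM|) = 10^0.645 = 4.418

Star B is more luminous, by a factor of 4.42.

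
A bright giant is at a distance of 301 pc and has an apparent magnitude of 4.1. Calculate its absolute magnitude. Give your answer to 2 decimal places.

5 log₁₀(d/10 pc) = 5 log₁₀(301.0) − 5 = 7.393
M = m − 5 log₁₀(d/10) = 4.1 − 7.393 = -3.293

M ≈ -3.29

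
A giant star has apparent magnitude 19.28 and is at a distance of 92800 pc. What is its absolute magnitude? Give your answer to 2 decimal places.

5 log₁₀(d/10 pc) = 5 log₁₀(92800) − 5 = 19.838
M = m − 5 log₁₀(d/10) = 19.28 − 19.838 = -0.558

M ≈ -0.56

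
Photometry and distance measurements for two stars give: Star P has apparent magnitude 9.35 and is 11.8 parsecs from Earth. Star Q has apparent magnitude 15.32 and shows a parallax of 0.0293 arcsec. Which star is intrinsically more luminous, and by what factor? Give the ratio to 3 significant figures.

Star P is more luminous, by a factor of 29.2.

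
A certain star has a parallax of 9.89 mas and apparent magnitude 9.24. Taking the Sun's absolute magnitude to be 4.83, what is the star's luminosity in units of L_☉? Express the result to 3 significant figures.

d = 1/p = 1000/9.89 mas = 101.1 pc
M = m − 5 log₁₀ d + 5 = 9.24 − 5·2.0048 + 5 = 4.216
M − M_☉ = 4.216 − 4.83 = -0.614
L/L_☉ = 10^(−0.4 × -0.614) = 1.760

L/L_☉ ≈ 1.76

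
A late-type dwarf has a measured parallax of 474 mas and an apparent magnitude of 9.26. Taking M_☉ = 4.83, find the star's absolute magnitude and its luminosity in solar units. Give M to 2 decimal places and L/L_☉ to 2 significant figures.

d = 1/p = 1000/474 mas = 2.110 pc
M = m − 5 log₁₀ d + 5 = 9.26 − 5·0.3242 + 5 = 12.639
M − M_☉ = 12.639 − 4.83 = 7.809
L/L_☉ = 10^(−0.4 × 7.809) = 7.524×10^-4

M ≈ 12.64; L/L_☉ ≈ 7.5×10^-4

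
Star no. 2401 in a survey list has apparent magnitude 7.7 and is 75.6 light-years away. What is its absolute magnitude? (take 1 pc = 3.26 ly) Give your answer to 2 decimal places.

d = 75.6 ly / 3.26 = 23.19 pc
5 log₁₀(d/10 pc) = 5 log₁₀(23.19) − 5 = 1.827
M = m − 5 log₁₀(d/10) = 7.7 − 1.827 = 5.873

M ≈ 5.87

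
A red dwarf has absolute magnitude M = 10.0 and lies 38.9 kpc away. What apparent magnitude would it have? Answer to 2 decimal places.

m ≈ 27.95

d = 38.9 kpc = 38900 pc
m = M + 5 log₁₀ d − 5 = 10.0 + 5·4.5899 − 5 = 27.950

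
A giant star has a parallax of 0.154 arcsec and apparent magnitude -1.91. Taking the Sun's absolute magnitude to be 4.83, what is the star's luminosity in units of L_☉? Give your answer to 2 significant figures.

L/L_☉ ≈ 210

d = 1/p = 1/0.154″ = 6.494 pc
M = m − 5 log₁₀ d + 5 = -1.91 − 5·0.8125 + 5 = -0.972
M − M_☉ = -0.972 − 4.83 = -5.802
L/L_☉ = 10^(−0.4 × -5.802) = 209.4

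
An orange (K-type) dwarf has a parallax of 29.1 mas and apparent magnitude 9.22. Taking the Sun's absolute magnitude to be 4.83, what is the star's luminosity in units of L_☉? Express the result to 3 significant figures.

d = 1/p = 1000/29.1 mas = 34.36 pc
M = m − 5 log₁₀ d + 5 = 9.22 − 5·1.5361 + 5 = 6.539
M − M_☉ = 6.539 − 4.83 = 1.709
L/L_☉ = 10^(−0.4 × 1.709) = 0.2071

L/L_☉ ≈ 0.207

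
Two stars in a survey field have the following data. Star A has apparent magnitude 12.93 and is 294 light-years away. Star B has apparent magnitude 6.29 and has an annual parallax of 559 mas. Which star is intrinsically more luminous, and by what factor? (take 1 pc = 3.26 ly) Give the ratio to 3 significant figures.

Star A is more luminous, by a factor of 5.61.

Star A: d = 294 ly / 3.26 = 90.18 pc
Star A: M = m − 5 log₁₀ d + 5 = 12.93 − 5·1.9551 + 5 = 8.154
Star B: p = 559 mas = 0.559″ → d = 1/p = 1.789 pc
Star B: M = m − 5 log₁₀ d + 5 = 6.29 − 5·0.2526 + 5 = 10.027
ΔM = M_A − M_B = 8.154 − (10.027) = -1.873; smaller M is more luminous → Star A.
L ratio = 10^(0.4 |ΔM|) = 10^0.749 = 5.612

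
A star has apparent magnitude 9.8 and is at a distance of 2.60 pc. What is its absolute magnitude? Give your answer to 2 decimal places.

M ≈ 12.73

5 log₁₀(d/10 pc) = 5 log₁₀(2.600) − 5 = -2.925
M = m − 5 log₁₀(d/10) = 9.8 + 2.925 = 12.725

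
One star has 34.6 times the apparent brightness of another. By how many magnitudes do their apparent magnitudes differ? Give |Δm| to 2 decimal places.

|Δm| ≈ 3.85

Pogson: Δm = −2.5 log₁₀(ratio) = −2.5 log₁₀(34.6) = −2.5 × 1.5391 = -3.848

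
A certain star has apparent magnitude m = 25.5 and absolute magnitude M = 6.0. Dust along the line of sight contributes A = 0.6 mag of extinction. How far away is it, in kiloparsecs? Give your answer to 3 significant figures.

m − M = 5 log₁₀(d/10 pc) + A  ⇒  25.5 − (6.0) − 0.6 = 5 log₁₀(d/10)
18.900 = 5 log₁₀(d/10)
log₁₀ d = (m − M − A)/5 + 1 = 4.7800
d = 10^4.7800 = 60260 pc
= 60.26 kpc

d ≈ 60.3 kpc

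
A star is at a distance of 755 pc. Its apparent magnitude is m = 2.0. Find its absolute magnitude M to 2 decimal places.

5 log₁₀(d/10 pc) = 5 log₁₀(755.0) − 5 = 9.390
M = m − 5 log₁₀(d/10) = 2.0 − 9.390 = -7.390

M ≈ -7.39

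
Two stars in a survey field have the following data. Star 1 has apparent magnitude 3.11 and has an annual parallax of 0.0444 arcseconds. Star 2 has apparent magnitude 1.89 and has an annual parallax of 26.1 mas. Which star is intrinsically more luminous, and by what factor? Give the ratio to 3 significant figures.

Star 2 is more luminous, by a factor of 8.90.

Star 1: d = 1/p = 1/0.0444″ = 22.52 pc
Star 1: M = m − 5 log₁₀ d + 5 = 3.11 − 5·1.3526 + 5 = 1.347
Star 2: p = 26.1 mas = 0.0261″ → d = 1/p = 38.31 pc
Star 2: M = m − 5 log₁₀ d + 5 = 1.89 − 5·1.5834 + 5 = -1.027
ΔM = M_1 − M_2 = 1.347 − (-1.027) = 2.374; smaller M is more luminous → Star 2.
L ratio = 10^(0.4 |ΔM|) = 10^0.949 = 8.902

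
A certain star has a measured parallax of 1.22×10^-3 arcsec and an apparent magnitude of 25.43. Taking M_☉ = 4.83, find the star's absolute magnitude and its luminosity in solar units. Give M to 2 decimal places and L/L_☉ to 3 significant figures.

M ≈ 15.86; L/L_☉ ≈ 3.87×10^-5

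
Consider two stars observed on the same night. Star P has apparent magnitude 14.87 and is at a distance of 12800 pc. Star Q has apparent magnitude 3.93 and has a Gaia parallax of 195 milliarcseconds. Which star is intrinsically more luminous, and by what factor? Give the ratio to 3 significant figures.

Star P: M = m − 5 log₁₀ d + 5 = 14.87 − 5·4.1072 + 5 = -0.666
Star Q: p = 195 mas = 0.195″ → d = 1/p = 5.128 pc
Star Q: M = m − 5 log₁₀ d + 5 = 3.93 − 5·0.7100 + 5 = 5.380
ΔM = M_P − M_Q = -0.666 − (5.380) = -6.046; smaller M is more luminous → Star P.
L ratio = 10^(0.4 |ΔM|) = 10^2.418 = 262.1

Star P is more luminous, by a factor of 262.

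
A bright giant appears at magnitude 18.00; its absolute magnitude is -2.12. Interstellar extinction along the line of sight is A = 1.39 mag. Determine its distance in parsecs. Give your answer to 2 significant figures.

m − M = 5 log₁₀(d/10 pc) + A  ⇒  18.00 − (-2.12) − 1.39 = 5 log₁₀(d/10)
18.730 = 5 log₁₀(d/10)
log₁₀ d = (m − M − A)/5 + 1 = 4.7460
d = 10^4.7460 = 55720 pc

d ≈ 56000 pc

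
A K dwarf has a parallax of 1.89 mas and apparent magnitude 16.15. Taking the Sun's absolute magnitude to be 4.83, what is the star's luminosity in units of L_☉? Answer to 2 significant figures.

L/L_☉ ≈ 0.083

d = 1/p = 1000/1.89 mas = 529.1 pc
M = m − 5 log₁₀ d + 5 = 16.15 − 5·2.7235 + 5 = 7.532
M − M_☉ = 7.532 − 4.83 = 2.702
L/L_☉ = 10^(−0.4 × 2.702) = 0.08300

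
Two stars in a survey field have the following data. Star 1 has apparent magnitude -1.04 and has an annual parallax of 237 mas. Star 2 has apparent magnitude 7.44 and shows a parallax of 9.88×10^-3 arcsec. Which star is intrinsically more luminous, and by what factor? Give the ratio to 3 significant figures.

Star 1: p = 237 mas = 0.237″ → d = 1/p = 4.219 pc
Star 1: M = m − 5 log₁₀ d + 5 = -1.04 − 5·0.6253 + 5 = 0.834
Star 2: d = 1/p = 1/9.88×10^-3″ = 101.2 pc
Star 2: M = m − 5 log₁₀ d + 5 = 7.44 − 5·2.0052 + 5 = 2.414
ΔM = M_1 − M_2 = 0.834 − (2.414) = -1.580; smaller M is more luminous → Star 1.
L ratio = 10^(0.4 |ΔM|) = 10^0.632 = 4.286

Star 1 is more luminous, by a factor of 4.29.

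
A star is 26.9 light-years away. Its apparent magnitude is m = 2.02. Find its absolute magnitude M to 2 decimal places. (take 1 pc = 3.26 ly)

M ≈ 2.44

d = 26.9 ly / 3.26 = 8.252 pc
5 log₁₀(d/10 pc) = 5 log₁₀(8.252) − 5 = -0.417
M = m − 5 log₁₀(d/10) = 2.02 + 0.417 = 2.437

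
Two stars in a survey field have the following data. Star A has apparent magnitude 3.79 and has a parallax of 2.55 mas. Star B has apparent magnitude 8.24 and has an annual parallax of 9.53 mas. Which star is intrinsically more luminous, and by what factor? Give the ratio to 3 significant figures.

Star A is more luminous, by a factor of 842.

Star A: p = 2.55 mas = 2.55×10^-3″ → d = 1/p = 392.2 pc
Star A: M = m − 5 log₁₀ d + 5 = 3.79 − 5·2.5935 + 5 = -4.177
Star B: p = 9.53 mas = 9.53×10^-3″ → d = 1/p = 104.9 pc
Star B: M = m − 5 log₁₀ d + 5 = 8.24 − 5·2.0209 + 5 = 3.135
ΔM = M_A − M_B = -4.177 − (3.135) = -7.313; smaller M is more luminous → Star A.
L ratio = 10^(0.4 |ΔM|) = 10^2.925 = 841.6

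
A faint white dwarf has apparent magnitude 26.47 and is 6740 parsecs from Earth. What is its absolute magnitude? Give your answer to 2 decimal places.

5 log₁₀(d/10 pc) = 5 log₁₀(6740) − 5 = 14.143
M = m − 5 log₁₀(d/10) = 26.47 − 14.143 = 12.327

M ≈ 12.33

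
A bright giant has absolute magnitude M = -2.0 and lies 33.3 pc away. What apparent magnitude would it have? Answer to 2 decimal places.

m = M + 5 log₁₀ d − 5 = -2.0 + 5·1.5224 − 5 = 0.612

m ≈ 0.61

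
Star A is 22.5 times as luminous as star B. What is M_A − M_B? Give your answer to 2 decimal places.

M_A − M_B ≈ -3.38

Pogson: ΔM = −2.5 log₁₀(ratio) = −2.5 log₁₀(22.5) = −2.5 × 1.3522 = -3.380
Star A is brighter, so it has the smaller magnitude: the difference is negative.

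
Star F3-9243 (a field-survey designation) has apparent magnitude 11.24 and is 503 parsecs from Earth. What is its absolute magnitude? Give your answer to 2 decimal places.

5 log₁₀(d/10 pc) = 5 log₁₀(503.0) − 5 = 8.508
M = m − 5 log₁₀(d/10) = 11.24 − 8.508 = 2.732

M ≈ 2.73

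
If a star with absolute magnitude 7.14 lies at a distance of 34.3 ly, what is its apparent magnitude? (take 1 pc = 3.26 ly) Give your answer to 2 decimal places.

m ≈ 7.25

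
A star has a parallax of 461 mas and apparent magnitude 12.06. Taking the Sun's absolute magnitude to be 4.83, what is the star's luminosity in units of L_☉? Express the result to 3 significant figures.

L/L_☉ ≈ 6.03×10^-5

d = 1/p = 1000/461 mas = 2.169 pc
M = m − 5 log₁₀ d + 5 = 12.06 − 5·0.3363 + 5 = 15.379
M − M_☉ = 15.379 − 4.83 = 10.549
L/L_☉ = 10^(−0.4 × 10.549) = 6.034×10^-5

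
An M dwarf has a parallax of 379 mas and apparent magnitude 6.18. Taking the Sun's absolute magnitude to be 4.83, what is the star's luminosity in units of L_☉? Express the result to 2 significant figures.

d = 1/p = 1000/379 mas = 2.639 pc
M = m − 5 log₁₀ d + 5 = 6.18 − 5·0.4214 + 5 = 9.073
M − M_☉ = 9.073 − 4.83 = 4.243
L/L_☉ = 10^(−0.4 × 4.243) = 0.02008

L/L_☉ ≈ 0.020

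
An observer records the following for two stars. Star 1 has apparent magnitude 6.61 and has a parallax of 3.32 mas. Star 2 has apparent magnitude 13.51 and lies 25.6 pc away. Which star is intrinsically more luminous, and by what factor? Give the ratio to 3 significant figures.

Star 1 is more luminous, by a factor of 79700.

Star 1: p = 3.32 mas = 3.32×10^-3″ → d = 1/p = 301.2 pc
Star 1: M = m − 5 log₁₀ d + 5 = 6.61 − 5·2.4789 + 5 = -0.784
Star 2: M = m − 5 log₁₀ d + 5 = 13.51 − 5·1.4082 + 5 = 11.469
ΔM = M_1 − M_2 = -0.784 − (11.469) = -12.253; smaller M is more luminous → Star 1.
L ratio = 10^(0.4 |ΔM|) = 10^4.901 = 79660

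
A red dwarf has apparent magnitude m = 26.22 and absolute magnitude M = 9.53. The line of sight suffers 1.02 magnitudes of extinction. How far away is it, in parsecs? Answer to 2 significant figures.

d ≈ 14000 pc

m − M = 5 log₁₀(d/10 pc) + A  ⇒  26.22 − (9.53) − 1.02 = 5 log₁₀(d/10)
15.670 = 5 log₁₀(d/10)
log₁₀ d = (m − M − A)/5 + 1 = 4.1340
d = 10^4.1340 = 13610 pc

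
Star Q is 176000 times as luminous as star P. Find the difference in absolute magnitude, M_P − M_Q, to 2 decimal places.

Pogson: ΔM = −2.5 log₁₀(ratio) = −2.5 log₁₀(176000) = −2.5 × 5.2455 = -13.114
Star Q is brighter so has the smaller magnitude: M_P − M_Q is positive.

M_P − M_Q ≈ 13.11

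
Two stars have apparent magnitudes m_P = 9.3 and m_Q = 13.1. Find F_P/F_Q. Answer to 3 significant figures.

Δm = 9.3 − (13.1) = -3.8
Flux ratio = 10^(−0.4 Δm) = 10^(−0.4 × -3.8) = 10^1.520 = 33.11

F_P/F_Q ≈ 33.1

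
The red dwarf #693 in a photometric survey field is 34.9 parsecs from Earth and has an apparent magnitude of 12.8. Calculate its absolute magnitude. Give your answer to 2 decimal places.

M ≈ 10.09

5 log₁₀(d/10 pc) = 5 log₁₀(34.90) − 5 = 2.714
M = m − 5 log₁₀(d/10) = 12.8 − 2.714 = 10.086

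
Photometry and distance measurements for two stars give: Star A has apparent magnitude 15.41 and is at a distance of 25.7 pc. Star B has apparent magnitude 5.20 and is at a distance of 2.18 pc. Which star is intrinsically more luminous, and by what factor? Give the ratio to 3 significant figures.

Star B is more luminous, by a factor of 87.3.

Star A: M = m − 5 log₁₀ d + 5 = 15.41 − 5·1.4099 + 5 = 13.360
Star B: M = m − 5 log₁₀ d + 5 = 5.20 − 5·0.3385 + 5 = 8.508
ΔM = M_A − M_B = 13.360 − (8.508) = 4.853; smaller M is more luminous → Star B.
L ratio = 10^(0.4 |ΔM|) = 10^1.941 = 87.31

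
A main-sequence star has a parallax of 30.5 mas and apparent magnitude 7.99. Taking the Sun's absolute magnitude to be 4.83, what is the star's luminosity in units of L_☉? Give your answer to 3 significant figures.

L/L_☉ ≈ 0.585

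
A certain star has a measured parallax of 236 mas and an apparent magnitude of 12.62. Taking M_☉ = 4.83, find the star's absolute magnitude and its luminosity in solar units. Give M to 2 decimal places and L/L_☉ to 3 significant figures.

M ≈ 14.48; L/L_☉ ≈ 1.37×10^-4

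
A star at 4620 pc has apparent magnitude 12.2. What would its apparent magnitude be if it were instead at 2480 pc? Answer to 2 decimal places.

m ≈ 10.85

Flux ∝ 1/d², so Δm = 5 log₁₀(d₂/d₁) = 5 log₁₀(2480/4620) = -1.351
m₂ = m₁ + Δm = 12.2 + (-1.351) = 10.849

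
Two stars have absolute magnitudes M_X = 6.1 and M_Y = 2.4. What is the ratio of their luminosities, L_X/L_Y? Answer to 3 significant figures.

ΔM = M_X − M_Y = 3.7
L_X/L_Y = 10^(−0.4 ΔM) = 10^-1.480 = 0.03311

L_X/L_Y ≈ 0.0331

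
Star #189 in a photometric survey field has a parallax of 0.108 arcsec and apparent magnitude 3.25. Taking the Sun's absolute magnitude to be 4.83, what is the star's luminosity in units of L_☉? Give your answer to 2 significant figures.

L/L_☉ ≈ 3.7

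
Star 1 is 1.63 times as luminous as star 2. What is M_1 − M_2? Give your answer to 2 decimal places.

Pogson: ΔM = −2.5 log₁₀(ratio) = −2.5 log₁₀(1.63) = −2.5 × 0.2122 = -0.530
Star 1 is brighter, so it has the smaller magnitude: the difference is negative.

M_1 − M_2 ≈ -0.53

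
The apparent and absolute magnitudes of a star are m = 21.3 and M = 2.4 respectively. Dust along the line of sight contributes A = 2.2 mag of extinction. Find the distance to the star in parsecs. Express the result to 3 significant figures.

m − M = 5 log₁₀(d/10 pc) + A  ⇒  21.3 − (2.4) − 2.2 = 5 log₁₀(d/10)
16.700 = 5 log₁₀(d/10)
log₁₀ d = (m − M − A)/5 + 1 = 4.3400
d = 10^4.3400 = 21880 pc

d ≈ 21900 pc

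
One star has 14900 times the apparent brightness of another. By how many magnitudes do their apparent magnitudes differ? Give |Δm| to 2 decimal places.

Pogson: Δm = −2.5 log₁₀(ratio) = −2.5 log₁₀(14900) = −2.5 × 4.1732 = -10.433

|Δm| ≈ 10.43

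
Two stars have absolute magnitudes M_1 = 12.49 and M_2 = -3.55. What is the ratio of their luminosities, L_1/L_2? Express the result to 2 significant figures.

L_1/L_2 ≈ 3.8×10^-7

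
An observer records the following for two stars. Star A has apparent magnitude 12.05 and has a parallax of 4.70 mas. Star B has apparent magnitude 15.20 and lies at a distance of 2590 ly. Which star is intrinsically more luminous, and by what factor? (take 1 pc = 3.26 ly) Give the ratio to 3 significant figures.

Star A: p = 4.70 mas = 4.70×10^-3″ → d = 1/p = 212.8 pc
Star A: M = m − 5 log₁₀ d + 5 = 12.05 − 5·2.3279 + 5 = 5.410
Star B: d = 2590 ly / 3.26 = 794.5 pc
Star B: M = m − 5 log₁₀ d + 5 = 15.20 − 5·2.9001 + 5 = 5.700
ΔM = M_A − M_B = 5.410 − (5.700) = -0.289; smaller M is more luminous → Star A.
L ratio = 10^(0.4 |ΔM|) = 10^0.116 = 1.305

Star A is more luminous, by a factor of 1.31.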